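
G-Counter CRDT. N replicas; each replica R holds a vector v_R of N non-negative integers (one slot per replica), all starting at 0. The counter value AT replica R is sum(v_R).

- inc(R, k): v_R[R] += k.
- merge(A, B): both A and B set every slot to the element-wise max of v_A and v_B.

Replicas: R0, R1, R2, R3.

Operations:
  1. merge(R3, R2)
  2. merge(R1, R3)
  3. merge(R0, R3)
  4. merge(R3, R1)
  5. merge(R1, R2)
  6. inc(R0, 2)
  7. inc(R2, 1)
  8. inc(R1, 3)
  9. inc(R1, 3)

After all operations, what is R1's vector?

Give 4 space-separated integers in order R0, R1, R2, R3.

Answer: 0 6 0 0

Derivation:
Op 1: merge R3<->R2 -> R3=(0,0,0,0) R2=(0,0,0,0)
Op 2: merge R1<->R3 -> R1=(0,0,0,0) R3=(0,0,0,0)
Op 3: merge R0<->R3 -> R0=(0,0,0,0) R3=(0,0,0,0)
Op 4: merge R3<->R1 -> R3=(0,0,0,0) R1=(0,0,0,0)
Op 5: merge R1<->R2 -> R1=(0,0,0,0) R2=(0,0,0,0)
Op 6: inc R0 by 2 -> R0=(2,0,0,0) value=2
Op 7: inc R2 by 1 -> R2=(0,0,1,0) value=1
Op 8: inc R1 by 3 -> R1=(0,3,0,0) value=3
Op 9: inc R1 by 3 -> R1=(0,6,0,0) value=6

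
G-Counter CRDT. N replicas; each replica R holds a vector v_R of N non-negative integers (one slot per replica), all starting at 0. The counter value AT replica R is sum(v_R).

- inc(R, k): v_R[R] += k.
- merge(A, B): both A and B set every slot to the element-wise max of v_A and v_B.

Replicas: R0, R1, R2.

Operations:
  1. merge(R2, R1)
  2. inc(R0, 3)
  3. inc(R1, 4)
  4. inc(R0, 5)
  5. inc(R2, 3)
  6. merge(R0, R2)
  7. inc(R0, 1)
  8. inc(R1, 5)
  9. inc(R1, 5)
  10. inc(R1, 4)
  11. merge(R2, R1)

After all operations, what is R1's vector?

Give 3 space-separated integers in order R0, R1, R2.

Answer: 8 18 3

Derivation:
Op 1: merge R2<->R1 -> R2=(0,0,0) R1=(0,0,0)
Op 2: inc R0 by 3 -> R0=(3,0,0) value=3
Op 3: inc R1 by 4 -> R1=(0,4,0) value=4
Op 4: inc R0 by 5 -> R0=(8,0,0) value=8
Op 5: inc R2 by 3 -> R2=(0,0,3) value=3
Op 6: merge R0<->R2 -> R0=(8,0,3) R2=(8,0,3)
Op 7: inc R0 by 1 -> R0=(9,0,3) value=12
Op 8: inc R1 by 5 -> R1=(0,9,0) value=9
Op 9: inc R1 by 5 -> R1=(0,14,0) value=14
Op 10: inc R1 by 4 -> R1=(0,18,0) value=18
Op 11: merge R2<->R1 -> R2=(8,18,3) R1=(8,18,3)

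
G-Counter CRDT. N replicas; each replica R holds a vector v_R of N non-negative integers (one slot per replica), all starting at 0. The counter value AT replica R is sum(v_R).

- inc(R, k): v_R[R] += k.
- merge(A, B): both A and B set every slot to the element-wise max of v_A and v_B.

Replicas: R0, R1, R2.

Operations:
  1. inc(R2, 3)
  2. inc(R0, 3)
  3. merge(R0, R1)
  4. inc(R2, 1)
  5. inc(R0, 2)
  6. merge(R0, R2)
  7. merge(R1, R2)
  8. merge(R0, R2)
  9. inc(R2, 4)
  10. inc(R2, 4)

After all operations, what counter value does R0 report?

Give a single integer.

Answer: 9

Derivation:
Op 1: inc R2 by 3 -> R2=(0,0,3) value=3
Op 2: inc R0 by 3 -> R0=(3,0,0) value=3
Op 3: merge R0<->R1 -> R0=(3,0,0) R1=(3,0,0)
Op 4: inc R2 by 1 -> R2=(0,0,4) value=4
Op 5: inc R0 by 2 -> R0=(5,0,0) value=5
Op 6: merge R0<->R2 -> R0=(5,0,4) R2=(5,0,4)
Op 7: merge R1<->R2 -> R1=(5,0,4) R2=(5,0,4)
Op 8: merge R0<->R2 -> R0=(5,0,4) R2=(5,0,4)
Op 9: inc R2 by 4 -> R2=(5,0,8) value=13
Op 10: inc R2 by 4 -> R2=(5,0,12) value=17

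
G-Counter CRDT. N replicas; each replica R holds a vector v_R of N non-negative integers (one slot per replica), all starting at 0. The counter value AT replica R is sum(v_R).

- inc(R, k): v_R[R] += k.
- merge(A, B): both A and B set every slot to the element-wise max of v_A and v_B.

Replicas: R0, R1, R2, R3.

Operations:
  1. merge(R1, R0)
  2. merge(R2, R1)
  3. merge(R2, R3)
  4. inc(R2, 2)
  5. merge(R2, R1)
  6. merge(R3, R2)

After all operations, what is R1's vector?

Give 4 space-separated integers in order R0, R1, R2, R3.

Op 1: merge R1<->R0 -> R1=(0,0,0,0) R0=(0,0,0,0)
Op 2: merge R2<->R1 -> R2=(0,0,0,0) R1=(0,0,0,0)
Op 3: merge R2<->R3 -> R2=(0,0,0,0) R3=(0,0,0,0)
Op 4: inc R2 by 2 -> R2=(0,0,2,0) value=2
Op 5: merge R2<->R1 -> R2=(0,0,2,0) R1=(0,0,2,0)
Op 6: merge R3<->R2 -> R3=(0,0,2,0) R2=(0,0,2,0)

Answer: 0 0 2 0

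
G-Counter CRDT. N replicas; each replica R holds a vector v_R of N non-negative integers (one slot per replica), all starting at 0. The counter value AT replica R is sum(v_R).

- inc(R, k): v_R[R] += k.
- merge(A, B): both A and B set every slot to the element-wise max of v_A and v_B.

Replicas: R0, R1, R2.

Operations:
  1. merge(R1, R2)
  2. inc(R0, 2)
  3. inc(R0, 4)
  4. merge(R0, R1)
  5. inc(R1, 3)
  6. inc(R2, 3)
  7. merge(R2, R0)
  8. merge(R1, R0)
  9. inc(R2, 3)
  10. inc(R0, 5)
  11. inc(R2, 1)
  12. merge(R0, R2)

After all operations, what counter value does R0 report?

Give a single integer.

Answer: 21

Derivation:
Op 1: merge R1<->R2 -> R1=(0,0,0) R2=(0,0,0)
Op 2: inc R0 by 2 -> R0=(2,0,0) value=2
Op 3: inc R0 by 4 -> R0=(6,0,0) value=6
Op 4: merge R0<->R1 -> R0=(6,0,0) R1=(6,0,0)
Op 5: inc R1 by 3 -> R1=(6,3,0) value=9
Op 6: inc R2 by 3 -> R2=(0,0,3) value=3
Op 7: merge R2<->R0 -> R2=(6,0,3) R0=(6,0,3)
Op 8: merge R1<->R0 -> R1=(6,3,3) R0=(6,3,3)
Op 9: inc R2 by 3 -> R2=(6,0,6) value=12
Op 10: inc R0 by 5 -> R0=(11,3,3) value=17
Op 11: inc R2 by 1 -> R2=(6,0,7) value=13
Op 12: merge R0<->R2 -> R0=(11,3,7) R2=(11,3,7)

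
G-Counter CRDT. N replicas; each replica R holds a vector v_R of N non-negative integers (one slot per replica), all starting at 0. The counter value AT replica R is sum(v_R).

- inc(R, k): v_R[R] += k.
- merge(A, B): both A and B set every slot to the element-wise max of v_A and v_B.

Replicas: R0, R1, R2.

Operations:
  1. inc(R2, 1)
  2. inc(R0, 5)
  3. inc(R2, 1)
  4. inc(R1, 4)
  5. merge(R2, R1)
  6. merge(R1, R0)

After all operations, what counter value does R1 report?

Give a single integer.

Answer: 11

Derivation:
Op 1: inc R2 by 1 -> R2=(0,0,1) value=1
Op 2: inc R0 by 5 -> R0=(5,0,0) value=5
Op 3: inc R2 by 1 -> R2=(0,0,2) value=2
Op 4: inc R1 by 4 -> R1=(0,4,0) value=4
Op 5: merge R2<->R1 -> R2=(0,4,2) R1=(0,4,2)
Op 6: merge R1<->R0 -> R1=(5,4,2) R0=(5,4,2)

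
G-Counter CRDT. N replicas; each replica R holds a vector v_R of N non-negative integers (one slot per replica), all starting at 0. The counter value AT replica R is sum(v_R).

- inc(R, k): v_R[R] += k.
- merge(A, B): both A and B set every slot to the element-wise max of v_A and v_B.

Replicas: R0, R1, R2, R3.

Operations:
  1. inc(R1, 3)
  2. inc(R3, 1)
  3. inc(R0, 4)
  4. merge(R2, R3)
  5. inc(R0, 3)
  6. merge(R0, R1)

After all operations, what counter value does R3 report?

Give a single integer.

Answer: 1

Derivation:
Op 1: inc R1 by 3 -> R1=(0,3,0,0) value=3
Op 2: inc R3 by 1 -> R3=(0,0,0,1) value=1
Op 3: inc R0 by 4 -> R0=(4,0,0,0) value=4
Op 4: merge R2<->R3 -> R2=(0,0,0,1) R3=(0,0,0,1)
Op 5: inc R0 by 3 -> R0=(7,0,0,0) value=7
Op 6: merge R0<->R1 -> R0=(7,3,0,0) R1=(7,3,0,0)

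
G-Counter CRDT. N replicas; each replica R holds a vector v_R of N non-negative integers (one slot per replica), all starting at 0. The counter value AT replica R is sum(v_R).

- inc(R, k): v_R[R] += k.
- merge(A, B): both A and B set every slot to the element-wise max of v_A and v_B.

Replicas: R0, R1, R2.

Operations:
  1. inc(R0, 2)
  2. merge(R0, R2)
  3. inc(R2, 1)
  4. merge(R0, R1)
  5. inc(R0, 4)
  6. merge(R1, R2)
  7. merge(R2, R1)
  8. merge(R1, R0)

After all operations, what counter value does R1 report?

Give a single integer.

Op 1: inc R0 by 2 -> R0=(2,0,0) value=2
Op 2: merge R0<->R2 -> R0=(2,0,0) R2=(2,0,0)
Op 3: inc R2 by 1 -> R2=(2,0,1) value=3
Op 4: merge R0<->R1 -> R0=(2,0,0) R1=(2,0,0)
Op 5: inc R0 by 4 -> R0=(6,0,0) value=6
Op 6: merge R1<->R2 -> R1=(2,0,1) R2=(2,0,1)
Op 7: merge R2<->R1 -> R2=(2,0,1) R1=(2,0,1)
Op 8: merge R1<->R0 -> R1=(6,0,1) R0=(6,0,1)

Answer: 7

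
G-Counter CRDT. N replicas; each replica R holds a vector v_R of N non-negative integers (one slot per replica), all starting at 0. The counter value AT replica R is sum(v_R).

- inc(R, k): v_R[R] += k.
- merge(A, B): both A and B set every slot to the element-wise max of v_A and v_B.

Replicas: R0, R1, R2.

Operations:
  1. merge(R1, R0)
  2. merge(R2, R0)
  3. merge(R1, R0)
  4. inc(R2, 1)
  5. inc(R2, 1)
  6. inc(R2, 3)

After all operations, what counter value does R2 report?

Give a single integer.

Op 1: merge R1<->R0 -> R1=(0,0,0) R0=(0,0,0)
Op 2: merge R2<->R0 -> R2=(0,0,0) R0=(0,0,0)
Op 3: merge R1<->R0 -> R1=(0,0,0) R0=(0,0,0)
Op 4: inc R2 by 1 -> R2=(0,0,1) value=1
Op 5: inc R2 by 1 -> R2=(0,0,2) value=2
Op 6: inc R2 by 3 -> R2=(0,0,5) value=5

Answer: 5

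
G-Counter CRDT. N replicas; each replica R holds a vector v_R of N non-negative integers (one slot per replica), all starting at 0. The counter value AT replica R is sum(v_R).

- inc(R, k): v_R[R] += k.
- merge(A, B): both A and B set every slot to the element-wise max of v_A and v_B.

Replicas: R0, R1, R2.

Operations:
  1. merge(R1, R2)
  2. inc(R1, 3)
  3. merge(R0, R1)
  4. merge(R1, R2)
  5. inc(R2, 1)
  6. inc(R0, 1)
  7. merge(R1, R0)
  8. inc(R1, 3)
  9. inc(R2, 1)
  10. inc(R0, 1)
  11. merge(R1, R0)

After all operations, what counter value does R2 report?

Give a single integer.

Answer: 5

Derivation:
Op 1: merge R1<->R2 -> R1=(0,0,0) R2=(0,0,0)
Op 2: inc R1 by 3 -> R1=(0,3,0) value=3
Op 3: merge R0<->R1 -> R0=(0,3,0) R1=(0,3,0)
Op 4: merge R1<->R2 -> R1=(0,3,0) R2=(0,3,0)
Op 5: inc R2 by 1 -> R2=(0,3,1) value=4
Op 6: inc R0 by 1 -> R0=(1,3,0) value=4
Op 7: merge R1<->R0 -> R1=(1,3,0) R0=(1,3,0)
Op 8: inc R1 by 3 -> R1=(1,6,0) value=7
Op 9: inc R2 by 1 -> R2=(0,3,2) value=5
Op 10: inc R0 by 1 -> R0=(2,3,0) value=5
Op 11: merge R1<->R0 -> R1=(2,6,0) R0=(2,6,0)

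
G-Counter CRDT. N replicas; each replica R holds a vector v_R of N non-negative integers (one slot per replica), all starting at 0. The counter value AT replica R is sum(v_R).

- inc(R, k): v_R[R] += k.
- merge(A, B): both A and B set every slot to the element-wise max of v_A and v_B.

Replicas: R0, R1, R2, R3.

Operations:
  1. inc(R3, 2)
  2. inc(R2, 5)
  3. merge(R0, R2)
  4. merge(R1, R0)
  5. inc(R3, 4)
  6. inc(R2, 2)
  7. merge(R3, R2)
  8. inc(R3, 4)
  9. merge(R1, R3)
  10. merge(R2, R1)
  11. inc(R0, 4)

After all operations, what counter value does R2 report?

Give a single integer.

Op 1: inc R3 by 2 -> R3=(0,0,0,2) value=2
Op 2: inc R2 by 5 -> R2=(0,0,5,0) value=5
Op 3: merge R0<->R2 -> R0=(0,0,5,0) R2=(0,0,5,0)
Op 4: merge R1<->R0 -> R1=(0,0,5,0) R0=(0,0,5,0)
Op 5: inc R3 by 4 -> R3=(0,0,0,6) value=6
Op 6: inc R2 by 2 -> R2=(0,0,7,0) value=7
Op 7: merge R3<->R2 -> R3=(0,0,7,6) R2=(0,0,7,6)
Op 8: inc R3 by 4 -> R3=(0,0,7,10) value=17
Op 9: merge R1<->R3 -> R1=(0,0,7,10) R3=(0,0,7,10)
Op 10: merge R2<->R1 -> R2=(0,0,7,10) R1=(0,0,7,10)
Op 11: inc R0 by 4 -> R0=(4,0,5,0) value=9

Answer: 17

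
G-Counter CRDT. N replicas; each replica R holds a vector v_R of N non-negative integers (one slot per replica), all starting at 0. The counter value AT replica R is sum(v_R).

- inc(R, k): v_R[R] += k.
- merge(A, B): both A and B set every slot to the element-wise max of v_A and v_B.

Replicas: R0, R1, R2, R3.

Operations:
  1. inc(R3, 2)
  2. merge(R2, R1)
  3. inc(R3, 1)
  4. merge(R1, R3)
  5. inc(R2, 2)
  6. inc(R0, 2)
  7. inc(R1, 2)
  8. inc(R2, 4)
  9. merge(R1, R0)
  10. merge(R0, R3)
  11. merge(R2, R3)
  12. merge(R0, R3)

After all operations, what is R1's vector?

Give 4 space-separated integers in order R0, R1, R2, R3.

Op 1: inc R3 by 2 -> R3=(0,0,0,2) value=2
Op 2: merge R2<->R1 -> R2=(0,0,0,0) R1=(0,0,0,0)
Op 3: inc R3 by 1 -> R3=(0,0,0,3) value=3
Op 4: merge R1<->R3 -> R1=(0,0,0,3) R3=(0,0,0,3)
Op 5: inc R2 by 2 -> R2=(0,0,2,0) value=2
Op 6: inc R0 by 2 -> R0=(2,0,0,0) value=2
Op 7: inc R1 by 2 -> R1=(0,2,0,3) value=5
Op 8: inc R2 by 4 -> R2=(0,0,6,0) value=6
Op 9: merge R1<->R0 -> R1=(2,2,0,3) R0=(2,2,0,3)
Op 10: merge R0<->R3 -> R0=(2,2,0,3) R3=(2,2,0,3)
Op 11: merge R2<->R3 -> R2=(2,2,6,3) R3=(2,2,6,3)
Op 12: merge R0<->R3 -> R0=(2,2,6,3) R3=(2,2,6,3)

Answer: 2 2 0 3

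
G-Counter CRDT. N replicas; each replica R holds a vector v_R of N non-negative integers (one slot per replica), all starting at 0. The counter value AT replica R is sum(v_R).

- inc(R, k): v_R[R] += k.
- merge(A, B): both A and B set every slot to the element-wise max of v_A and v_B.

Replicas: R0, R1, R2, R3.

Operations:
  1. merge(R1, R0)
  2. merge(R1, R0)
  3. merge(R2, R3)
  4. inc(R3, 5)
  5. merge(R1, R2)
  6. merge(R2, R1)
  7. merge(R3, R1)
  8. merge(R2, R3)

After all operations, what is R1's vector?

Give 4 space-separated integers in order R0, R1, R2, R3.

Op 1: merge R1<->R0 -> R1=(0,0,0,0) R0=(0,0,0,0)
Op 2: merge R1<->R0 -> R1=(0,0,0,0) R0=(0,0,0,0)
Op 3: merge R2<->R3 -> R2=(0,0,0,0) R3=(0,0,0,0)
Op 4: inc R3 by 5 -> R3=(0,0,0,5) value=5
Op 5: merge R1<->R2 -> R1=(0,0,0,0) R2=(0,0,0,0)
Op 6: merge R2<->R1 -> R2=(0,0,0,0) R1=(0,0,0,0)
Op 7: merge R3<->R1 -> R3=(0,0,0,5) R1=(0,0,0,5)
Op 8: merge R2<->R3 -> R2=(0,0,0,5) R3=(0,0,0,5)

Answer: 0 0 0 5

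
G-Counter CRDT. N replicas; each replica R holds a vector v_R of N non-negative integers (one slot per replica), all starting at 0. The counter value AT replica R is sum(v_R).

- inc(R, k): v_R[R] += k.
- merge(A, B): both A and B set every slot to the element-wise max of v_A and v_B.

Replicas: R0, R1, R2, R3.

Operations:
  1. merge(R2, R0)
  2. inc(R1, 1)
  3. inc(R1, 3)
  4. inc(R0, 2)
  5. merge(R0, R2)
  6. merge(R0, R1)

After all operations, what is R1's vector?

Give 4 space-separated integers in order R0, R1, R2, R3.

Answer: 2 4 0 0

Derivation:
Op 1: merge R2<->R0 -> R2=(0,0,0,0) R0=(0,0,0,0)
Op 2: inc R1 by 1 -> R1=(0,1,0,0) value=1
Op 3: inc R1 by 3 -> R1=(0,4,0,0) value=4
Op 4: inc R0 by 2 -> R0=(2,0,0,0) value=2
Op 5: merge R0<->R2 -> R0=(2,0,0,0) R2=(2,0,0,0)
Op 6: merge R0<->R1 -> R0=(2,4,0,0) R1=(2,4,0,0)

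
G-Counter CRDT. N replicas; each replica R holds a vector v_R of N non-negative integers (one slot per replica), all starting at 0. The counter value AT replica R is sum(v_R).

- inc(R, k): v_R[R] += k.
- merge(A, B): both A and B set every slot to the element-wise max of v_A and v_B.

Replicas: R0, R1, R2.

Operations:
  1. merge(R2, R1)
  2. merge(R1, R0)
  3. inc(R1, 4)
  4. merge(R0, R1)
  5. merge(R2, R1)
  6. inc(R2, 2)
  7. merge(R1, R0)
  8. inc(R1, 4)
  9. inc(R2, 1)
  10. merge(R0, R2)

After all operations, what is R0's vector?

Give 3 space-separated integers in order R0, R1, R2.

Answer: 0 4 3

Derivation:
Op 1: merge R2<->R1 -> R2=(0,0,0) R1=(0,0,0)
Op 2: merge R1<->R0 -> R1=(0,0,0) R0=(0,0,0)
Op 3: inc R1 by 4 -> R1=(0,4,0) value=4
Op 4: merge R0<->R1 -> R0=(0,4,0) R1=(0,4,0)
Op 5: merge R2<->R1 -> R2=(0,4,0) R1=(0,4,0)
Op 6: inc R2 by 2 -> R2=(0,4,2) value=6
Op 7: merge R1<->R0 -> R1=(0,4,0) R0=(0,4,0)
Op 8: inc R1 by 4 -> R1=(0,8,0) value=8
Op 9: inc R2 by 1 -> R2=(0,4,3) value=7
Op 10: merge R0<->R2 -> R0=(0,4,3) R2=(0,4,3)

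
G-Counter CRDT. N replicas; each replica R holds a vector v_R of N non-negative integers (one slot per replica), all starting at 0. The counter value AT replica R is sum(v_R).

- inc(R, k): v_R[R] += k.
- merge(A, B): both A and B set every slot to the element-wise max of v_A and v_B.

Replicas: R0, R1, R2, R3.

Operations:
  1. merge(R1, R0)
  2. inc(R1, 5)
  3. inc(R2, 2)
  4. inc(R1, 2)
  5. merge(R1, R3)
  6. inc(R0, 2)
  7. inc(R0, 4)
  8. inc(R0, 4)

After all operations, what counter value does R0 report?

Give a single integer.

Answer: 10

Derivation:
Op 1: merge R1<->R0 -> R1=(0,0,0,0) R0=(0,0,0,0)
Op 2: inc R1 by 5 -> R1=(0,5,0,0) value=5
Op 3: inc R2 by 2 -> R2=(0,0,2,0) value=2
Op 4: inc R1 by 2 -> R1=(0,7,0,0) value=7
Op 5: merge R1<->R3 -> R1=(0,7,0,0) R3=(0,7,0,0)
Op 6: inc R0 by 2 -> R0=(2,0,0,0) value=2
Op 7: inc R0 by 4 -> R0=(6,0,0,0) value=6
Op 8: inc R0 by 4 -> R0=(10,0,0,0) value=10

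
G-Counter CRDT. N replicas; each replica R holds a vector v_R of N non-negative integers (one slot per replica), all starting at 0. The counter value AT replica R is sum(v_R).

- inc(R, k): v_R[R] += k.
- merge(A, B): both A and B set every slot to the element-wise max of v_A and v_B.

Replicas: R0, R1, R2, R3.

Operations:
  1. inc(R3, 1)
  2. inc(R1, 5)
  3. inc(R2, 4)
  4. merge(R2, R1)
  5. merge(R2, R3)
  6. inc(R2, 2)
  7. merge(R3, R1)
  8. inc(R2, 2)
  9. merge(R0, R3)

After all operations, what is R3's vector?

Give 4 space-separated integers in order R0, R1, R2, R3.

Answer: 0 5 4 1

Derivation:
Op 1: inc R3 by 1 -> R3=(0,0,0,1) value=1
Op 2: inc R1 by 5 -> R1=(0,5,0,0) value=5
Op 3: inc R2 by 4 -> R2=(0,0,4,0) value=4
Op 4: merge R2<->R1 -> R2=(0,5,4,0) R1=(0,5,4,0)
Op 5: merge R2<->R3 -> R2=(0,5,4,1) R3=(0,5,4,1)
Op 6: inc R2 by 2 -> R2=(0,5,6,1) value=12
Op 7: merge R3<->R1 -> R3=(0,5,4,1) R1=(0,5,4,1)
Op 8: inc R2 by 2 -> R2=(0,5,8,1) value=14
Op 9: merge R0<->R3 -> R0=(0,5,4,1) R3=(0,5,4,1)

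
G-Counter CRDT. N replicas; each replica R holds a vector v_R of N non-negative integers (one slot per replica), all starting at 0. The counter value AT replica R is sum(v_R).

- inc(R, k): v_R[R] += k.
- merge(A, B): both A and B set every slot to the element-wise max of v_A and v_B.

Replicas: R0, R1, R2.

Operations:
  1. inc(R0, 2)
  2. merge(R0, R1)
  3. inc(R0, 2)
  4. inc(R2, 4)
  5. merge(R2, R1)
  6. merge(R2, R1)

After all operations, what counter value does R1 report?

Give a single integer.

Answer: 6

Derivation:
Op 1: inc R0 by 2 -> R0=(2,0,0) value=2
Op 2: merge R0<->R1 -> R0=(2,0,0) R1=(2,0,0)
Op 3: inc R0 by 2 -> R0=(4,0,0) value=4
Op 4: inc R2 by 4 -> R2=(0,0,4) value=4
Op 5: merge R2<->R1 -> R2=(2,0,4) R1=(2,0,4)
Op 6: merge R2<->R1 -> R2=(2,0,4) R1=(2,0,4)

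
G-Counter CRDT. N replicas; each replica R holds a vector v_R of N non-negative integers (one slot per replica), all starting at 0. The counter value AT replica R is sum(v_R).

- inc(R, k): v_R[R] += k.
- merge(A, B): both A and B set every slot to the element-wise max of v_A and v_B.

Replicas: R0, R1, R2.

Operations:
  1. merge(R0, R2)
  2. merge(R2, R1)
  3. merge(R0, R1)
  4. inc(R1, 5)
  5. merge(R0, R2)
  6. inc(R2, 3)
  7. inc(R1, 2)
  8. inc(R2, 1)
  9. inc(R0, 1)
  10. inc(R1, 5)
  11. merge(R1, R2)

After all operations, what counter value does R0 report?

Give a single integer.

Op 1: merge R0<->R2 -> R0=(0,0,0) R2=(0,0,0)
Op 2: merge R2<->R1 -> R2=(0,0,0) R1=(0,0,0)
Op 3: merge R0<->R1 -> R0=(0,0,0) R1=(0,0,0)
Op 4: inc R1 by 5 -> R1=(0,5,0) value=5
Op 5: merge R0<->R2 -> R0=(0,0,0) R2=(0,0,0)
Op 6: inc R2 by 3 -> R2=(0,0,3) value=3
Op 7: inc R1 by 2 -> R1=(0,7,0) value=7
Op 8: inc R2 by 1 -> R2=(0,0,4) value=4
Op 9: inc R0 by 1 -> R0=(1,0,0) value=1
Op 10: inc R1 by 5 -> R1=(0,12,0) value=12
Op 11: merge R1<->R2 -> R1=(0,12,4) R2=(0,12,4)

Answer: 1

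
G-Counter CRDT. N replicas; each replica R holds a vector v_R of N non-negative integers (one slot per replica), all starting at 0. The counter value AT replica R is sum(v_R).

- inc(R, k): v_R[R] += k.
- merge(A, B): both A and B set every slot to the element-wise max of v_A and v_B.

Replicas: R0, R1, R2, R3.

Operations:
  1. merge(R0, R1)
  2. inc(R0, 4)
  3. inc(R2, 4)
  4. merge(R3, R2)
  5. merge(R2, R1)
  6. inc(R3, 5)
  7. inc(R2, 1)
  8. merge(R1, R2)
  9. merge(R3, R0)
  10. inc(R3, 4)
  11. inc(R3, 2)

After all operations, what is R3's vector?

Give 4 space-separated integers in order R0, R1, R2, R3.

Op 1: merge R0<->R1 -> R0=(0,0,0,0) R1=(0,0,0,0)
Op 2: inc R0 by 4 -> R0=(4,0,0,0) value=4
Op 3: inc R2 by 4 -> R2=(0,0,4,0) value=4
Op 4: merge R3<->R2 -> R3=(0,0,4,0) R2=(0,0,4,0)
Op 5: merge R2<->R1 -> R2=(0,0,4,0) R1=(0,0,4,0)
Op 6: inc R3 by 5 -> R3=(0,0,4,5) value=9
Op 7: inc R2 by 1 -> R2=(0,0,5,0) value=5
Op 8: merge R1<->R2 -> R1=(0,0,5,0) R2=(0,0,5,0)
Op 9: merge R3<->R0 -> R3=(4,0,4,5) R0=(4,0,4,5)
Op 10: inc R3 by 4 -> R3=(4,0,4,9) value=17
Op 11: inc R3 by 2 -> R3=(4,0,4,11) value=19

Answer: 4 0 4 11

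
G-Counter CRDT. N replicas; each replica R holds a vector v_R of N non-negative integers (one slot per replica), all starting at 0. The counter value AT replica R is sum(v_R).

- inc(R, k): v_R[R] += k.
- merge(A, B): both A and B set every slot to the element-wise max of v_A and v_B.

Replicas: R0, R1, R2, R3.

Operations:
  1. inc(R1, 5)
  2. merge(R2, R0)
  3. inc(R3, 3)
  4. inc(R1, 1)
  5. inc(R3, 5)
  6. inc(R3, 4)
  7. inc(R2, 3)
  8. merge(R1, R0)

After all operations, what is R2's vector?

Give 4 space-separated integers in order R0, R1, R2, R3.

Answer: 0 0 3 0

Derivation:
Op 1: inc R1 by 5 -> R1=(0,5,0,0) value=5
Op 2: merge R2<->R0 -> R2=(0,0,0,0) R0=(0,0,0,0)
Op 3: inc R3 by 3 -> R3=(0,0,0,3) value=3
Op 4: inc R1 by 1 -> R1=(0,6,0,0) value=6
Op 5: inc R3 by 5 -> R3=(0,0,0,8) value=8
Op 6: inc R3 by 4 -> R3=(0,0,0,12) value=12
Op 7: inc R2 by 3 -> R2=(0,0,3,0) value=3
Op 8: merge R1<->R0 -> R1=(0,6,0,0) R0=(0,6,0,0)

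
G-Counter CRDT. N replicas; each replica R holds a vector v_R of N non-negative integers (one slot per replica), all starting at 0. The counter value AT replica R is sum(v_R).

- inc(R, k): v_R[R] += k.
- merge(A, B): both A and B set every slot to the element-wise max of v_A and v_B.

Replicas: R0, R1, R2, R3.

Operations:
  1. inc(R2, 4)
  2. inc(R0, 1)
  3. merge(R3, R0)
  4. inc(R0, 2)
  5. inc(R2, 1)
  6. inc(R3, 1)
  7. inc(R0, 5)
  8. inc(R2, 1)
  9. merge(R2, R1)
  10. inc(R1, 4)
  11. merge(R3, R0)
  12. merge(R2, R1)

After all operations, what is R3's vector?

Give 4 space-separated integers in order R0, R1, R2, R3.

Op 1: inc R2 by 4 -> R2=(0,0,4,0) value=4
Op 2: inc R0 by 1 -> R0=(1,0,0,0) value=1
Op 3: merge R3<->R0 -> R3=(1,0,0,0) R0=(1,0,0,0)
Op 4: inc R0 by 2 -> R0=(3,0,0,0) value=3
Op 5: inc R2 by 1 -> R2=(0,0,5,0) value=5
Op 6: inc R3 by 1 -> R3=(1,0,0,1) value=2
Op 7: inc R0 by 5 -> R0=(8,0,0,0) value=8
Op 8: inc R2 by 1 -> R2=(0,0,6,0) value=6
Op 9: merge R2<->R1 -> R2=(0,0,6,0) R1=(0,0,6,0)
Op 10: inc R1 by 4 -> R1=(0,4,6,0) value=10
Op 11: merge R3<->R0 -> R3=(8,0,0,1) R0=(8,0,0,1)
Op 12: merge R2<->R1 -> R2=(0,4,6,0) R1=(0,4,6,0)

Answer: 8 0 0 1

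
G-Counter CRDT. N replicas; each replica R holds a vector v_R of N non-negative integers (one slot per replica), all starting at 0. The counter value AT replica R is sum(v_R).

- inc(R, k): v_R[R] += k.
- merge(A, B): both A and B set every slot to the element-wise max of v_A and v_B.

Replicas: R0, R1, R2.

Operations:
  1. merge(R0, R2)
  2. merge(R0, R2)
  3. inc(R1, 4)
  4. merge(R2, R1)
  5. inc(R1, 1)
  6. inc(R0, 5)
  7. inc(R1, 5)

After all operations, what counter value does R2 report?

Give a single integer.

Op 1: merge R0<->R2 -> R0=(0,0,0) R2=(0,0,0)
Op 2: merge R0<->R2 -> R0=(0,0,0) R2=(0,0,0)
Op 3: inc R1 by 4 -> R1=(0,4,0) value=4
Op 4: merge R2<->R1 -> R2=(0,4,0) R1=(0,4,0)
Op 5: inc R1 by 1 -> R1=(0,5,0) value=5
Op 6: inc R0 by 5 -> R0=(5,0,0) value=5
Op 7: inc R1 by 5 -> R1=(0,10,0) value=10

Answer: 4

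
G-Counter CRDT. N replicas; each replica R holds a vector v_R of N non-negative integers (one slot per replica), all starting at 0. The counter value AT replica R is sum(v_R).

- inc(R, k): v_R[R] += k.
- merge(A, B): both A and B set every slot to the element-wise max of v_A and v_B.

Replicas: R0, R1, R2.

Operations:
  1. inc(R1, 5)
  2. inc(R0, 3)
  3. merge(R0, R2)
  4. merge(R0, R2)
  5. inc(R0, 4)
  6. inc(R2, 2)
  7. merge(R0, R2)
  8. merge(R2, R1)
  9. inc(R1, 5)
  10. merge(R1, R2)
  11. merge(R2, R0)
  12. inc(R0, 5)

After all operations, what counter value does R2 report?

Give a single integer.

Op 1: inc R1 by 5 -> R1=(0,5,0) value=5
Op 2: inc R0 by 3 -> R0=(3,0,0) value=3
Op 3: merge R0<->R2 -> R0=(3,0,0) R2=(3,0,0)
Op 4: merge R0<->R2 -> R0=(3,0,0) R2=(3,0,0)
Op 5: inc R0 by 4 -> R0=(7,0,0) value=7
Op 6: inc R2 by 2 -> R2=(3,0,2) value=5
Op 7: merge R0<->R2 -> R0=(7,0,2) R2=(7,0,2)
Op 8: merge R2<->R1 -> R2=(7,5,2) R1=(7,5,2)
Op 9: inc R1 by 5 -> R1=(7,10,2) value=19
Op 10: merge R1<->R2 -> R1=(7,10,2) R2=(7,10,2)
Op 11: merge R2<->R0 -> R2=(7,10,2) R0=(7,10,2)
Op 12: inc R0 by 5 -> R0=(12,10,2) value=24

Answer: 19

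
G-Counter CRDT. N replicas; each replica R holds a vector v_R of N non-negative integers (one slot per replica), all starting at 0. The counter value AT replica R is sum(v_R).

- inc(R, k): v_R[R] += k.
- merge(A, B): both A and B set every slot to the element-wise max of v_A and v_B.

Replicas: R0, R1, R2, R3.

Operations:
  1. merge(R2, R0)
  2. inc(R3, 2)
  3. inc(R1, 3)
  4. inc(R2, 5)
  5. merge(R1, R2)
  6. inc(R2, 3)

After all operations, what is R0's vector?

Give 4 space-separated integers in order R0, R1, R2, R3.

Answer: 0 0 0 0

Derivation:
Op 1: merge R2<->R0 -> R2=(0,0,0,0) R0=(0,0,0,0)
Op 2: inc R3 by 2 -> R3=(0,0,0,2) value=2
Op 3: inc R1 by 3 -> R1=(0,3,0,0) value=3
Op 4: inc R2 by 5 -> R2=(0,0,5,0) value=5
Op 5: merge R1<->R2 -> R1=(0,3,5,0) R2=(0,3,5,0)
Op 6: inc R2 by 3 -> R2=(0,3,8,0) value=11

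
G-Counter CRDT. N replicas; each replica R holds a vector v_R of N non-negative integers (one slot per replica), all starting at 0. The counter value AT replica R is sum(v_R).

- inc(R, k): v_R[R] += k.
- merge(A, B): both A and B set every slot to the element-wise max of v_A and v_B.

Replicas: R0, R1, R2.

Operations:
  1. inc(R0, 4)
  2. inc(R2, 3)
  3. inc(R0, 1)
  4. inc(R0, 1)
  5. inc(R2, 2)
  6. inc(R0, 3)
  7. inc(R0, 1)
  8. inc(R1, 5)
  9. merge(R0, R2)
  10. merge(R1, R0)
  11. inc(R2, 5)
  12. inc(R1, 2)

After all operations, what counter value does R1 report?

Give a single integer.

Op 1: inc R0 by 4 -> R0=(4,0,0) value=4
Op 2: inc R2 by 3 -> R2=(0,0,3) value=3
Op 3: inc R0 by 1 -> R0=(5,0,0) value=5
Op 4: inc R0 by 1 -> R0=(6,0,0) value=6
Op 5: inc R2 by 2 -> R2=(0,0,5) value=5
Op 6: inc R0 by 3 -> R0=(9,0,0) value=9
Op 7: inc R0 by 1 -> R0=(10,0,0) value=10
Op 8: inc R1 by 5 -> R1=(0,5,0) value=5
Op 9: merge R0<->R2 -> R0=(10,0,5) R2=(10,0,5)
Op 10: merge R1<->R0 -> R1=(10,5,5) R0=(10,5,5)
Op 11: inc R2 by 5 -> R2=(10,0,10) value=20
Op 12: inc R1 by 2 -> R1=(10,7,5) value=22

Answer: 22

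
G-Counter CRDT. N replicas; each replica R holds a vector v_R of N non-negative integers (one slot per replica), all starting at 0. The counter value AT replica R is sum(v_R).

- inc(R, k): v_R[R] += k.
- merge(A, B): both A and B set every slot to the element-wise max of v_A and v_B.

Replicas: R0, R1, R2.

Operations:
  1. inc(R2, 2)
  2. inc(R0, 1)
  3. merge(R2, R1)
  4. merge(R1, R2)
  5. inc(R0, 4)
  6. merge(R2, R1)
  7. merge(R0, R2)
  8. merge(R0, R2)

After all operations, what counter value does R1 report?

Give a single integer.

Answer: 2

Derivation:
Op 1: inc R2 by 2 -> R2=(0,0,2) value=2
Op 2: inc R0 by 1 -> R0=(1,0,0) value=1
Op 3: merge R2<->R1 -> R2=(0,0,2) R1=(0,0,2)
Op 4: merge R1<->R2 -> R1=(0,0,2) R2=(0,0,2)
Op 5: inc R0 by 4 -> R0=(5,0,0) value=5
Op 6: merge R2<->R1 -> R2=(0,0,2) R1=(0,0,2)
Op 7: merge R0<->R2 -> R0=(5,0,2) R2=(5,0,2)
Op 8: merge R0<->R2 -> R0=(5,0,2) R2=(5,0,2)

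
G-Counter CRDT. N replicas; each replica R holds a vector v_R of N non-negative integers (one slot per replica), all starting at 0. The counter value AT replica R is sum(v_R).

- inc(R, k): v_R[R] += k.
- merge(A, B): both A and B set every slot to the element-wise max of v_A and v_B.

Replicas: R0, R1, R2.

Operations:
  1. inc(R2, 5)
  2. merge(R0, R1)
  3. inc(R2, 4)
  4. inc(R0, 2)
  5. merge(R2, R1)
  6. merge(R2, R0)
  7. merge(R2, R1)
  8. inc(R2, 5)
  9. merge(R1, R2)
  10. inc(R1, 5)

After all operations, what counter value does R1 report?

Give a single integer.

Op 1: inc R2 by 5 -> R2=(0,0,5) value=5
Op 2: merge R0<->R1 -> R0=(0,0,0) R1=(0,0,0)
Op 3: inc R2 by 4 -> R2=(0,0,9) value=9
Op 4: inc R0 by 2 -> R0=(2,0,0) value=2
Op 5: merge R2<->R1 -> R2=(0,0,9) R1=(0,0,9)
Op 6: merge R2<->R0 -> R2=(2,0,9) R0=(2,0,9)
Op 7: merge R2<->R1 -> R2=(2,0,9) R1=(2,0,9)
Op 8: inc R2 by 5 -> R2=(2,0,14) value=16
Op 9: merge R1<->R2 -> R1=(2,0,14) R2=(2,0,14)
Op 10: inc R1 by 5 -> R1=(2,5,14) value=21

Answer: 21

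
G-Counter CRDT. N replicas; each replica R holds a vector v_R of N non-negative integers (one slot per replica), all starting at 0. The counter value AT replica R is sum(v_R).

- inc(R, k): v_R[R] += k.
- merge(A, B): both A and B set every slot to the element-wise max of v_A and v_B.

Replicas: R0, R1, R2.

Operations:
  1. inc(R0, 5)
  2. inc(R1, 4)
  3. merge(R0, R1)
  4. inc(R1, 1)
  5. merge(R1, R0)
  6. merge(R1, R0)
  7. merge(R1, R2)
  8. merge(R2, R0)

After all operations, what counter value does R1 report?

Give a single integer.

Op 1: inc R0 by 5 -> R0=(5,0,0) value=5
Op 2: inc R1 by 4 -> R1=(0,4,0) value=4
Op 3: merge R0<->R1 -> R0=(5,4,0) R1=(5,4,0)
Op 4: inc R1 by 1 -> R1=(5,5,0) value=10
Op 5: merge R1<->R0 -> R1=(5,5,0) R0=(5,5,0)
Op 6: merge R1<->R0 -> R1=(5,5,0) R0=(5,5,0)
Op 7: merge R1<->R2 -> R1=(5,5,0) R2=(5,5,0)
Op 8: merge R2<->R0 -> R2=(5,5,0) R0=(5,5,0)

Answer: 10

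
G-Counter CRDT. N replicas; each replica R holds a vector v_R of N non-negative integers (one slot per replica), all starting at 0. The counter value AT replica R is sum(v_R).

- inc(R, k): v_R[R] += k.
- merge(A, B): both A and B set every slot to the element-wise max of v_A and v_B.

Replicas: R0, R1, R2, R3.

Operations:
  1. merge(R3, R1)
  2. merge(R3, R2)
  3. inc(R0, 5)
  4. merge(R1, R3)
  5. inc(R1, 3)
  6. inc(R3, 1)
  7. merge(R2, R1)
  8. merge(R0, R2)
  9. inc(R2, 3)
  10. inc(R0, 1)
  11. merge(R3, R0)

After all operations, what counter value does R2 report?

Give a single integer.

Op 1: merge R3<->R1 -> R3=(0,0,0,0) R1=(0,0,0,0)
Op 2: merge R3<->R2 -> R3=(0,0,0,0) R2=(0,0,0,0)
Op 3: inc R0 by 5 -> R0=(5,0,0,0) value=5
Op 4: merge R1<->R3 -> R1=(0,0,0,0) R3=(0,0,0,0)
Op 5: inc R1 by 3 -> R1=(0,3,0,0) value=3
Op 6: inc R3 by 1 -> R3=(0,0,0,1) value=1
Op 7: merge R2<->R1 -> R2=(0,3,0,0) R1=(0,3,0,0)
Op 8: merge R0<->R2 -> R0=(5,3,0,0) R2=(5,3,0,0)
Op 9: inc R2 by 3 -> R2=(5,3,3,0) value=11
Op 10: inc R0 by 1 -> R0=(6,3,0,0) value=9
Op 11: merge R3<->R0 -> R3=(6,3,0,1) R0=(6,3,0,1)

Answer: 11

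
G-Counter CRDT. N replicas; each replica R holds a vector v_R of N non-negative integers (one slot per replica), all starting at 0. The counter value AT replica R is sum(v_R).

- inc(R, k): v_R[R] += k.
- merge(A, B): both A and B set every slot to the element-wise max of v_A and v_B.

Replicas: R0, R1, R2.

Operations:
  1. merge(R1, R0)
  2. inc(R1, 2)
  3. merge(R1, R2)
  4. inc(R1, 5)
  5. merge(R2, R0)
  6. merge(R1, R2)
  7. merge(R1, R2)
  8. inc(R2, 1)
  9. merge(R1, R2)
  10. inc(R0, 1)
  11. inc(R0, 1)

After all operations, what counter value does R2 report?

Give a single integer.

Answer: 8

Derivation:
Op 1: merge R1<->R0 -> R1=(0,0,0) R0=(0,0,0)
Op 2: inc R1 by 2 -> R1=(0,2,0) value=2
Op 3: merge R1<->R2 -> R1=(0,2,0) R2=(0,2,0)
Op 4: inc R1 by 5 -> R1=(0,7,0) value=7
Op 5: merge R2<->R0 -> R2=(0,2,0) R0=(0,2,0)
Op 6: merge R1<->R2 -> R1=(0,7,0) R2=(0,7,0)
Op 7: merge R1<->R2 -> R1=(0,7,0) R2=(0,7,0)
Op 8: inc R2 by 1 -> R2=(0,7,1) value=8
Op 9: merge R1<->R2 -> R1=(0,7,1) R2=(0,7,1)
Op 10: inc R0 by 1 -> R0=(1,2,0) value=3
Op 11: inc R0 by 1 -> R0=(2,2,0) value=4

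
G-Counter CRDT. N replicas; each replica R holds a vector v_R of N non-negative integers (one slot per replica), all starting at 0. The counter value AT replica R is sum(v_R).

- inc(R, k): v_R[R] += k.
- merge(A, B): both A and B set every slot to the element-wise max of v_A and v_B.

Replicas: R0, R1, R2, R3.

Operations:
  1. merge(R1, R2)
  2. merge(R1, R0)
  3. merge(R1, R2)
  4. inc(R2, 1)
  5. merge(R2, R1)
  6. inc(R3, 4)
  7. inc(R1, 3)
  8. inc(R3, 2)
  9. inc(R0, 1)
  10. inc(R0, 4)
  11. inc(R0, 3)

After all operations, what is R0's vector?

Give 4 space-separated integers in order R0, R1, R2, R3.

Op 1: merge R1<->R2 -> R1=(0,0,0,0) R2=(0,0,0,0)
Op 2: merge R1<->R0 -> R1=(0,0,0,0) R0=(0,0,0,0)
Op 3: merge R1<->R2 -> R1=(0,0,0,0) R2=(0,0,0,0)
Op 4: inc R2 by 1 -> R2=(0,0,1,0) value=1
Op 5: merge R2<->R1 -> R2=(0,0,1,0) R1=(0,0,1,0)
Op 6: inc R3 by 4 -> R3=(0,0,0,4) value=4
Op 7: inc R1 by 3 -> R1=(0,3,1,0) value=4
Op 8: inc R3 by 2 -> R3=(0,0,0,6) value=6
Op 9: inc R0 by 1 -> R0=(1,0,0,0) value=1
Op 10: inc R0 by 4 -> R0=(5,0,0,0) value=5
Op 11: inc R0 by 3 -> R0=(8,0,0,0) value=8

Answer: 8 0 0 0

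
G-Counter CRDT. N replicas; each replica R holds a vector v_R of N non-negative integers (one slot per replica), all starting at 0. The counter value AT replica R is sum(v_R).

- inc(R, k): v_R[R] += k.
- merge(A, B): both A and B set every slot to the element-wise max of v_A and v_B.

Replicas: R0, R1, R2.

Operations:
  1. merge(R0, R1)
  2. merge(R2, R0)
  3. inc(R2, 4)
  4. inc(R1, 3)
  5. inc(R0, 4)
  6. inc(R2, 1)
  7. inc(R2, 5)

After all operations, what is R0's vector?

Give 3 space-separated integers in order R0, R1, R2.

Op 1: merge R0<->R1 -> R0=(0,0,0) R1=(0,0,0)
Op 2: merge R2<->R0 -> R2=(0,0,0) R0=(0,0,0)
Op 3: inc R2 by 4 -> R2=(0,0,4) value=4
Op 4: inc R1 by 3 -> R1=(0,3,0) value=3
Op 5: inc R0 by 4 -> R0=(4,0,0) value=4
Op 6: inc R2 by 1 -> R2=(0,0,5) value=5
Op 7: inc R2 by 5 -> R2=(0,0,10) value=10

Answer: 4 0 0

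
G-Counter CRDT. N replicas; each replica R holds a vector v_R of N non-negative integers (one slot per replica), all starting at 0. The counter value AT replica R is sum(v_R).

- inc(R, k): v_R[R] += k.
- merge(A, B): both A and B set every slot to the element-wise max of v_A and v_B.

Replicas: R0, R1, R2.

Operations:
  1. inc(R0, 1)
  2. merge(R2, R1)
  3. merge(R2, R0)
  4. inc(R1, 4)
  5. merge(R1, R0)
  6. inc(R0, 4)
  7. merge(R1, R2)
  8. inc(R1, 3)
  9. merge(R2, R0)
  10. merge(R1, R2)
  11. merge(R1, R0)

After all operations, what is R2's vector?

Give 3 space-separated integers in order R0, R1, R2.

Op 1: inc R0 by 1 -> R0=(1,0,0) value=1
Op 2: merge R2<->R1 -> R2=(0,0,0) R1=(0,0,0)
Op 3: merge R2<->R0 -> R2=(1,0,0) R0=(1,0,0)
Op 4: inc R1 by 4 -> R1=(0,4,0) value=4
Op 5: merge R1<->R0 -> R1=(1,4,0) R0=(1,4,0)
Op 6: inc R0 by 4 -> R0=(5,4,0) value=9
Op 7: merge R1<->R2 -> R1=(1,4,0) R2=(1,4,0)
Op 8: inc R1 by 3 -> R1=(1,7,0) value=8
Op 9: merge R2<->R0 -> R2=(5,4,0) R0=(5,4,0)
Op 10: merge R1<->R2 -> R1=(5,7,0) R2=(5,7,0)
Op 11: merge R1<->R0 -> R1=(5,7,0) R0=(5,7,0)

Answer: 5 7 0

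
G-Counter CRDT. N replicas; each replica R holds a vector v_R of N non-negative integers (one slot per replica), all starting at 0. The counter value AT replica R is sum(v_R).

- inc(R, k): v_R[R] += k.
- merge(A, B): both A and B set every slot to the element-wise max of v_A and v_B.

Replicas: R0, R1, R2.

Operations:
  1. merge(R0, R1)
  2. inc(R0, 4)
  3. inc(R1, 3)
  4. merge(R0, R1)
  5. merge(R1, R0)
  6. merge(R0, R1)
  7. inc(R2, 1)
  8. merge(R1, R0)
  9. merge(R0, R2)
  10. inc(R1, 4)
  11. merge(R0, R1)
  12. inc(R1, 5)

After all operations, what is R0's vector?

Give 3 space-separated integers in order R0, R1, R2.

Answer: 4 7 1

Derivation:
Op 1: merge R0<->R1 -> R0=(0,0,0) R1=(0,0,0)
Op 2: inc R0 by 4 -> R0=(4,0,0) value=4
Op 3: inc R1 by 3 -> R1=(0,3,0) value=3
Op 4: merge R0<->R1 -> R0=(4,3,0) R1=(4,3,0)
Op 5: merge R1<->R0 -> R1=(4,3,0) R0=(4,3,0)
Op 6: merge R0<->R1 -> R0=(4,3,0) R1=(4,3,0)
Op 7: inc R2 by 1 -> R2=(0,0,1) value=1
Op 8: merge R1<->R0 -> R1=(4,3,0) R0=(4,3,0)
Op 9: merge R0<->R2 -> R0=(4,3,1) R2=(4,3,1)
Op 10: inc R1 by 4 -> R1=(4,7,0) value=11
Op 11: merge R0<->R1 -> R0=(4,7,1) R1=(4,7,1)
Op 12: inc R1 by 5 -> R1=(4,12,1) value=17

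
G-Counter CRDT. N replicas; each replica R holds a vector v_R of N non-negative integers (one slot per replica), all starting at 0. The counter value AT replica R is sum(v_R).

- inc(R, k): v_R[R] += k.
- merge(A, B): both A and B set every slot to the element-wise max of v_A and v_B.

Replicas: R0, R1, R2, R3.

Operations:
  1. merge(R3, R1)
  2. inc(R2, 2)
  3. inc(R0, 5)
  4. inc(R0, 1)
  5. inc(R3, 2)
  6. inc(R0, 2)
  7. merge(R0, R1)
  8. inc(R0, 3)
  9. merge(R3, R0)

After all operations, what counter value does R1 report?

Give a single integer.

Op 1: merge R3<->R1 -> R3=(0,0,0,0) R1=(0,0,0,0)
Op 2: inc R2 by 2 -> R2=(0,0,2,0) value=2
Op 3: inc R0 by 5 -> R0=(5,0,0,0) value=5
Op 4: inc R0 by 1 -> R0=(6,0,0,0) value=6
Op 5: inc R3 by 2 -> R3=(0,0,0,2) value=2
Op 6: inc R0 by 2 -> R0=(8,0,0,0) value=8
Op 7: merge R0<->R1 -> R0=(8,0,0,0) R1=(8,0,0,0)
Op 8: inc R0 by 3 -> R0=(11,0,0,0) value=11
Op 9: merge R3<->R0 -> R3=(11,0,0,2) R0=(11,0,0,2)

Answer: 8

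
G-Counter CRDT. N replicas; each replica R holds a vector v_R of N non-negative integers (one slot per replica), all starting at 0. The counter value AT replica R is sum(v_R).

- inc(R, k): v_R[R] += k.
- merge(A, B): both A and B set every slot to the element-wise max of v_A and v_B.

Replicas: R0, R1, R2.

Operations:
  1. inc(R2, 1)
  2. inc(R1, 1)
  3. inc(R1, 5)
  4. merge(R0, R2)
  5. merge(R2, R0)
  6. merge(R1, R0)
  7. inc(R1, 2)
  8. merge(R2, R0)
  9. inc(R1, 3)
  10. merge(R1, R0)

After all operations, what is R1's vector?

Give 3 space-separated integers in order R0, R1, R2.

Answer: 0 11 1

Derivation:
Op 1: inc R2 by 1 -> R2=(0,0,1) value=1
Op 2: inc R1 by 1 -> R1=(0,1,0) value=1
Op 3: inc R1 by 5 -> R1=(0,6,0) value=6
Op 4: merge R0<->R2 -> R0=(0,0,1) R2=(0,0,1)
Op 5: merge R2<->R0 -> R2=(0,0,1) R0=(0,0,1)
Op 6: merge R1<->R0 -> R1=(0,6,1) R0=(0,6,1)
Op 7: inc R1 by 2 -> R1=(0,8,1) value=9
Op 8: merge R2<->R0 -> R2=(0,6,1) R0=(0,6,1)
Op 9: inc R1 by 3 -> R1=(0,11,1) value=12
Op 10: merge R1<->R0 -> R1=(0,11,1) R0=(0,11,1)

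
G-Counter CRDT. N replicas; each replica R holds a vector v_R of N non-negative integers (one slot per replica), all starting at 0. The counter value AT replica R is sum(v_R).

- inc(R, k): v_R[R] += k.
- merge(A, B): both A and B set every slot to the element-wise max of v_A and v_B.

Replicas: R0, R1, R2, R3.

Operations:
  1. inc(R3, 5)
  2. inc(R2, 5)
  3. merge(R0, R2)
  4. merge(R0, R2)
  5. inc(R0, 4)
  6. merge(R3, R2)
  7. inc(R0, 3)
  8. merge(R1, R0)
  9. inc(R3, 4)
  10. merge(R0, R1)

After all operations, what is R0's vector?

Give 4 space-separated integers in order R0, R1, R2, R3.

Answer: 7 0 5 0

Derivation:
Op 1: inc R3 by 5 -> R3=(0,0,0,5) value=5
Op 2: inc R2 by 5 -> R2=(0,0,5,0) value=5
Op 3: merge R0<->R2 -> R0=(0,0,5,0) R2=(0,0,5,0)
Op 4: merge R0<->R2 -> R0=(0,0,5,0) R2=(0,0,5,0)
Op 5: inc R0 by 4 -> R0=(4,0,5,0) value=9
Op 6: merge R3<->R2 -> R3=(0,0,5,5) R2=(0,0,5,5)
Op 7: inc R0 by 3 -> R0=(7,0,5,0) value=12
Op 8: merge R1<->R0 -> R1=(7,0,5,0) R0=(7,0,5,0)
Op 9: inc R3 by 4 -> R3=(0,0,5,9) value=14
Op 10: merge R0<->R1 -> R0=(7,0,5,0) R1=(7,0,5,0)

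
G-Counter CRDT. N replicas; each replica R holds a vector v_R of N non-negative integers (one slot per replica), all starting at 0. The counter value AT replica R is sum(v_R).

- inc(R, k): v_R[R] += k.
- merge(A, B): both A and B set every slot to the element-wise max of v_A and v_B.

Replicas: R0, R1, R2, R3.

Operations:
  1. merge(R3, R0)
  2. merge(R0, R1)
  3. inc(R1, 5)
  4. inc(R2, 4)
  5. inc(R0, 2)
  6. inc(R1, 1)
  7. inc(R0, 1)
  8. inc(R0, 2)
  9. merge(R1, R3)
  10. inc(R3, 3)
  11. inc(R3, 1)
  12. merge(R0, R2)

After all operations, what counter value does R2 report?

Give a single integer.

Answer: 9

Derivation:
Op 1: merge R3<->R0 -> R3=(0,0,0,0) R0=(0,0,0,0)
Op 2: merge R0<->R1 -> R0=(0,0,0,0) R1=(0,0,0,0)
Op 3: inc R1 by 5 -> R1=(0,5,0,0) value=5
Op 4: inc R2 by 4 -> R2=(0,0,4,0) value=4
Op 5: inc R0 by 2 -> R0=(2,0,0,0) value=2
Op 6: inc R1 by 1 -> R1=(0,6,0,0) value=6
Op 7: inc R0 by 1 -> R0=(3,0,0,0) value=3
Op 8: inc R0 by 2 -> R0=(5,0,0,0) value=5
Op 9: merge R1<->R3 -> R1=(0,6,0,0) R3=(0,6,0,0)
Op 10: inc R3 by 3 -> R3=(0,6,0,3) value=9
Op 11: inc R3 by 1 -> R3=(0,6,0,4) value=10
Op 12: merge R0<->R2 -> R0=(5,0,4,0) R2=(5,0,4,0)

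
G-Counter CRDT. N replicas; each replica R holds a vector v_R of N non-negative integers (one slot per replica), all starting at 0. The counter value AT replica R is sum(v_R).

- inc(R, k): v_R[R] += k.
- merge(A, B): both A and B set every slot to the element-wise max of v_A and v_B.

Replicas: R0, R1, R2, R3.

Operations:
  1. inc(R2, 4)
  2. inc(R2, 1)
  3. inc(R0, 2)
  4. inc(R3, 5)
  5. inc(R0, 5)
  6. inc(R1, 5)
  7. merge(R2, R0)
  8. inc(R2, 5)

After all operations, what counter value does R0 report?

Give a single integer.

Op 1: inc R2 by 4 -> R2=(0,0,4,0) value=4
Op 2: inc R2 by 1 -> R2=(0,0,5,0) value=5
Op 3: inc R0 by 2 -> R0=(2,0,0,0) value=2
Op 4: inc R3 by 5 -> R3=(0,0,0,5) value=5
Op 5: inc R0 by 5 -> R0=(7,0,0,0) value=7
Op 6: inc R1 by 5 -> R1=(0,5,0,0) value=5
Op 7: merge R2<->R0 -> R2=(7,0,5,0) R0=(7,0,5,0)
Op 8: inc R2 by 5 -> R2=(7,0,10,0) value=17

Answer: 12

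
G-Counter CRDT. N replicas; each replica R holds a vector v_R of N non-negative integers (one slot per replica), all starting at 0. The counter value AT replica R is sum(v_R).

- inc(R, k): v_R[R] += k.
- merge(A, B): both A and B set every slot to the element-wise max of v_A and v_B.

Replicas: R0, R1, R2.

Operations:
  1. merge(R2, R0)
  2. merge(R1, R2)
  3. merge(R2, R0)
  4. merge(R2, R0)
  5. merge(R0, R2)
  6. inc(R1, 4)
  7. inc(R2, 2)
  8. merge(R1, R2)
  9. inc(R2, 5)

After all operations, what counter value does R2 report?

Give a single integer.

Op 1: merge R2<->R0 -> R2=(0,0,0) R0=(0,0,0)
Op 2: merge R1<->R2 -> R1=(0,0,0) R2=(0,0,0)
Op 3: merge R2<->R0 -> R2=(0,0,0) R0=(0,0,0)
Op 4: merge R2<->R0 -> R2=(0,0,0) R0=(0,0,0)
Op 5: merge R0<->R2 -> R0=(0,0,0) R2=(0,0,0)
Op 6: inc R1 by 4 -> R1=(0,4,0) value=4
Op 7: inc R2 by 2 -> R2=(0,0,2) value=2
Op 8: merge R1<->R2 -> R1=(0,4,2) R2=(0,4,2)
Op 9: inc R2 by 5 -> R2=(0,4,7) value=11

Answer: 11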